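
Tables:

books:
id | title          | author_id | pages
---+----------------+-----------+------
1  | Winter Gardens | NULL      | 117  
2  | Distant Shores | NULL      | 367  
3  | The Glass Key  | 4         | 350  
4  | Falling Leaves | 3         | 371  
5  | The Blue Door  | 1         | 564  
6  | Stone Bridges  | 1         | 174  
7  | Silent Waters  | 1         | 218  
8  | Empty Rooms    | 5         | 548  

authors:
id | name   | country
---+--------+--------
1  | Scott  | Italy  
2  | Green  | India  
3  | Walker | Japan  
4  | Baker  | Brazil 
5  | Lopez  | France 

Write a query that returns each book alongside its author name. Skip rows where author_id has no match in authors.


INNER JOIN keeps only books rows whose author_id matches an id in authors. Walk through each book:
  - book 1 (Winter Gardens): author_id=NULL, no match -> dropped
  - book 2 (Distant Shores): author_id=NULL, no match -> dropped
  - book 3 (The Glass Key): author_id=4 -> matches Baker
  - book 4 (Falling Leaves): author_id=3 -> matches Walker
  - book 5 (The Blue Door): author_id=1 -> matches Scott
  - book 6 (Stone Bridges): author_id=1 -> matches Scott
  - book 7 (Silent Waters): author_id=1 -> matches Scott
  - book 8 (Empty Rooms): author_id=5 -> matches Lopez
So 2 of 8 rows are dropped.

SQL:
SELECT a.title, b.name AS author
FROM books a
INNER JOIN authors b ON a.author_id = b.id

Result:
title          | author
---------------+-------
The Glass Key  | Baker 
Falling Leaves | Walker
The Blue Door  | Scott 
Stone Bridges  | Scott 
Silent Waters  | Scott 
Empty Rooms    | Lopez 


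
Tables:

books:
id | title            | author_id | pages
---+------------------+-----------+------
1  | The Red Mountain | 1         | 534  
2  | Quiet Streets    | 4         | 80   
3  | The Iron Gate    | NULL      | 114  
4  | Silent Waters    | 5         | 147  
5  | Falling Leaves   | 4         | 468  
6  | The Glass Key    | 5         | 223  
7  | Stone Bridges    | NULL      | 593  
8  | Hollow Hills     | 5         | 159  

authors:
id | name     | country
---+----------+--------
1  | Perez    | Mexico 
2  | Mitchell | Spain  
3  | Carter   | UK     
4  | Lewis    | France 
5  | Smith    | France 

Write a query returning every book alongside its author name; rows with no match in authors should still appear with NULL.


LEFT JOIN keeps every row from books (the left table); where author_id has no match in authors, the author columns become NULL. Walk through each book:
  - book 1 (The Red Mountain): author_id=1 -> matches Perez
  - book 2 (Quiet Streets): author_id=4 -> matches Lewis
  - book 3 (The Iron Gate): author_id=NULL, no match -> kept with NULL
  - book 4 (Silent Waters): author_id=5 -> matches Smith
  - book 5 (Falling Leaves): author_id=4 -> matches Lewis
  - book 6 (The Glass Key): author_id=5 -> matches Smith
  - book 7 (Stone Bridges): author_id=NULL, no match -> kept with NULL
  - book 8 (Hollow Hills): author_id=5 -> matches Smith
All 8 rows appear; 2 have NULL author.

SQL:
SELECT a.title, b.name AS author
FROM books a
LEFT JOIN authors b ON a.author_id = b.id

Result:
title            | author
-----------------+-------
The Red Mountain | Perez 
Quiet Streets    | Lewis 
The Iron Gate    | NULL  
Silent Waters    | Smith 
Falling Leaves   | Lewis 
The Glass Key    | Smith 
Stone Bridges    | NULL  
Hollow Hills     | Smith 


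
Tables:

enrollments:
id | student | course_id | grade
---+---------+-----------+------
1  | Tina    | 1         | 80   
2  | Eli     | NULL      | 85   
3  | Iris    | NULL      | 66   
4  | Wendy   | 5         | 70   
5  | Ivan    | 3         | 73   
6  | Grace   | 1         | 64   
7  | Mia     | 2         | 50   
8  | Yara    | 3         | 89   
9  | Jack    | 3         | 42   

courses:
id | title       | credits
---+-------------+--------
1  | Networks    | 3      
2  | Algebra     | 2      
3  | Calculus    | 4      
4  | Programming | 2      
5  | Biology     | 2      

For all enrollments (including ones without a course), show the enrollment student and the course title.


LEFT JOIN keeps every row from enrollments (the left table); where course_id has no match in courses, the course columns become NULL. Walk through each enrollment:
  - enrollment 1 (Tina): course_id=1 -> matches Networks
  - enrollment 2 (Eli): course_id=NULL, no match -> kept with NULL
  - enrollment 3 (Iris): course_id=NULL, no match -> kept with NULL
  - enrollment 4 (Wendy): course_id=5 -> matches Biology
  - enrollment 5 (Ivan): course_id=3 -> matches Calculus
  - enrollment 6 (Grace): course_id=1 -> matches Networks
  - enrollment 7 (Mia): course_id=2 -> matches Algebra
  - enrollment 8 (Yara): course_id=3 -> matches Calculus
  - enrollment 9 (Jack): course_id=3 -> matches Calculus
All 9 rows appear; 2 have NULL course.

SQL:
SELECT a.student, b.title AS course
FROM enrollments a
LEFT JOIN courses b ON a.course_id = b.id

Result:
student | course  
--------+---------
Tina    | Networks
Eli     | NULL    
Iris    | NULL    
Wendy   | Biology 
Ivan    | Calculus
Grace   | Networks
Mia     | Algebra 
Yara    | Calculus
Jack    | Calculus


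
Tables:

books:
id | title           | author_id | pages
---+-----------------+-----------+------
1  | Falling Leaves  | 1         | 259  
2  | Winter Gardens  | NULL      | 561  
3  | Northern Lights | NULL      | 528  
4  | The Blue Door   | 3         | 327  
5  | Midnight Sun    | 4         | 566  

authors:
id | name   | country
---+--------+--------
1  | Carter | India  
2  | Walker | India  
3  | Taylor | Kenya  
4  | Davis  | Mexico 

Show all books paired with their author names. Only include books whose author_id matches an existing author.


INNER JOIN keeps only books rows whose author_id matches an id in authors. Walk through each book:
  - book 1 (Falling Leaves): author_id=1 -> matches Carter
  - book 2 (Winter Gardens): author_id=NULL, no match -> dropped
  - book 3 (Northern Lights): author_id=NULL, no match -> dropped
  - book 4 (The Blue Door): author_id=3 -> matches Taylor
  - book 5 (Midnight Sun): author_id=4 -> matches Davis
So 2 of 5 rows are dropped.

SQL:
SELECT a.title, b.name AS author
FROM books a
INNER JOIN authors b ON a.author_id = b.id

Result:
title          | author
---------------+-------
Falling Leaves | Carter
The Blue Door  | Taylor
Midnight Sun   | Davis 


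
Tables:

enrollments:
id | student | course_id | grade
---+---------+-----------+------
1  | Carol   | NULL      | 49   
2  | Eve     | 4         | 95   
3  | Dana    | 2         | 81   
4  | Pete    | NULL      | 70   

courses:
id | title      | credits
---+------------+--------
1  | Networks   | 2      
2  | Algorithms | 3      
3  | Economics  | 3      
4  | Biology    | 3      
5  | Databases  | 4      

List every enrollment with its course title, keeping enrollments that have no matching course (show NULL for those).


LEFT JOIN keeps every row from enrollments (the left table); where course_id has no match in courses, the course columns become NULL. Walk through each enrollment:
  - enrollment 1 (Carol): course_id=NULL, no match -> kept with NULL
  - enrollment 2 (Eve): course_id=4 -> matches Biology
  - enrollment 3 (Dana): course_id=2 -> matches Algorithms
  - enrollment 4 (Pete): course_id=NULL, no match -> kept with NULL
All 4 rows appear; 2 have NULL course.

SQL:
SELECT a.student, b.title AS course
FROM enrollments a
LEFT JOIN courses b ON a.course_id = b.id

Result:
student | course    
--------+-----------
Carol   | NULL      
Eve     | Biology   
Dana    | Algorithms
Pete    | NULL      


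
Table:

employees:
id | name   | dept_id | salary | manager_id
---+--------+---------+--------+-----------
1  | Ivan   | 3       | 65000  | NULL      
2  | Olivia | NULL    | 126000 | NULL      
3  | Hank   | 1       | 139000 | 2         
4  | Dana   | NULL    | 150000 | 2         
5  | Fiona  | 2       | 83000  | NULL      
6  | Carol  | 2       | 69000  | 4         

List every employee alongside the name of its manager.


This is a self-join: employees is joined to a second copy of itself, matching each row's manager_id to another row's id. Use LEFT JOIN so rows with manager_id=NULL are kept.
  - employee 1 (Ivan): manager_id=NULL -> NULL
  - employee 2 (Olivia): manager_id=NULL -> NULL
  - employee 3 (Hank): manager_id=2 -> Olivia
  - employee 4 (Dana): manager_id=2 -> Olivia
  - employee 5 (Fiona): manager_id=NULL -> NULL
  - employee 6 (Carol): manager_id=4 -> Dana

SQL:
SELECT a.name AS item, b.name AS manager
FROM employees a
LEFT JOIN employees b ON a.manager_id = b.id

Result:
item   | manager
-------+--------
Ivan   | NULL   
Olivia | NULL   
Hank   | Olivia 
Dana   | Olivia 
Fiona  | NULL   
Carol  | Dana   


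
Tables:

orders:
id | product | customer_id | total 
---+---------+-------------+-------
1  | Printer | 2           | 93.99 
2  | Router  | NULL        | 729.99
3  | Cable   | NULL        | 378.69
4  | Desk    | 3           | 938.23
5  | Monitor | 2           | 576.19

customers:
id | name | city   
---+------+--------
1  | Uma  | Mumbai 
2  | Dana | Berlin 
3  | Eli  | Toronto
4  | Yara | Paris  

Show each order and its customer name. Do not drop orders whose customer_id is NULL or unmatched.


LEFT JOIN keeps every row from orders (the left table); where customer_id has no match in customers, the customer columns become NULL. Walk through each order:
  - order 1 (Printer): customer_id=2 -> matches Dana
  - order 2 (Router): customer_id=NULL, no match -> kept with NULL
  - order 3 (Cable): customer_id=NULL, no match -> kept with NULL
  - order 4 (Desk): customer_id=3 -> matches Eli
  - order 5 (Monitor): customer_id=2 -> matches Dana
All 5 rows appear; 2 have NULL customer.

SQL:
SELECT a.product, b.name AS customer
FROM orders a
LEFT JOIN customers b ON a.customer_id = b.id

Result:
product | customer
--------+---------
Printer | Dana    
Router  | NULL    
Cable   | NULL    
Desk    | Eli     
Monitor | Dana    


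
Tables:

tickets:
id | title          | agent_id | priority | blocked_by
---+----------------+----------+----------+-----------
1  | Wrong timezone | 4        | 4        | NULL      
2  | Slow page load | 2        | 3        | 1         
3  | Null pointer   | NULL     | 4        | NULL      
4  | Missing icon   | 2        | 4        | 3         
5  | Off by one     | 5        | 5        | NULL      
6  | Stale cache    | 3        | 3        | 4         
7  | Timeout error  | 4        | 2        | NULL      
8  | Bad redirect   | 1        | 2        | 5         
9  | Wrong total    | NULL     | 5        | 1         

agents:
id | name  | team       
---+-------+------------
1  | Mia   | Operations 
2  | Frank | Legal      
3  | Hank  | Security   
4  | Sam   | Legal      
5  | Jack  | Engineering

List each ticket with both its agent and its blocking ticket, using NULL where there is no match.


Two LEFT JOINs from the same base table tickets: one to agents via agent_id, one to tickets itself via blocked_by. Both are LEFT so every ticket is preserved.
Match against agents:
  - ticket 1 (Wrong timezone): agent_id=4 -> matches Sam
  - ticket 2 (Slow page load): agent_id=2 -> matches Frank
  - ticket 3 (Null pointer): agent_id=NULL, no match -> kept with NULL
  - ticket 4 (Missing icon): agent_id=2 -> matches Frank
  - ticket 5 (Off by one): agent_id=5 -> matches Jack
  - ticket 6 (Stale cache): agent_id=3 -> matches Hank
  - ticket 7 (Timeout error): agent_id=4 -> matches Sam
  - ticket 8 (Bad redirect): agent_id=1 -> matches Mia
  - ticket 9 (Wrong total): agent_id=NULL, no match -> kept with NULL
Match against tickets (self):
  - ticket 1 (Wrong timezone): blocked_by=NULL -> NULL
  - ticket 2 (Slow page load): blocked_by=1 -> Wrong timezone
  - ticket 3 (Null pointer): blocked_by=NULL -> NULL
  - ticket 4 (Missing icon): blocked_by=3 -> Null pointer
  - ticket 5 (Off by one): blocked_by=NULL -> NULL
  - ticket 6 (Stale cache): blocked_by=4 -> Missing icon
  - ticket 7 (Timeout error): blocked_by=NULL -> NULL
  - ticket 8 (Bad redirect): blocked_by=5 -> Off by one
  - ticket 9 (Wrong total): blocked_by=1 -> Wrong timezone

SQL:
SELECT a.title, b.name AS agent, c.title AS blocked_by
FROM tickets a
LEFT JOIN agents b ON a.agent_id = b.id
LEFT JOIN tickets c ON a.blocked_by = c.id

Result:
title          | agent | blocked_by    
---------------+-------+---------------
Wrong timezone | Sam   | NULL          
Slow page load | Frank | Wrong timezone
Null pointer   | NULL  | NULL          
Missing icon   | Frank | Null pointer  
Off by one     | Jack  | NULL          
Stale cache    | Hank  | Missing icon  
Timeout error  | Sam   | NULL          
Bad redirect   | Mia   | Off by one    
Wrong total    | NULL  | Wrong timezone


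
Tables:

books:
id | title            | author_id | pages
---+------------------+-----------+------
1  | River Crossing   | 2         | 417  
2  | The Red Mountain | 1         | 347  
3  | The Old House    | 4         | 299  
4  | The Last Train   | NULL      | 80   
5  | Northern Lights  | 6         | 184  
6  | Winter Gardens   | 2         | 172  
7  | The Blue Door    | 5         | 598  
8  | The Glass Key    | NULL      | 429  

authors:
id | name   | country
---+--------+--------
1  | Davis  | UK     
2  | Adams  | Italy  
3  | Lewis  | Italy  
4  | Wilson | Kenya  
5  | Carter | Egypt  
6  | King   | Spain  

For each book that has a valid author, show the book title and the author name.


INNER JOIN keeps only books rows whose author_id matches an id in authors. Walk through each book:
  - book 1 (River Crossing): author_id=2 -> matches Adams
  - book 2 (The Red Mountain): author_id=1 -> matches Davis
  - book 3 (The Old House): author_id=4 -> matches Wilson
  - book 4 (The Last Train): author_id=NULL, no match -> dropped
  - book 5 (Northern Lights): author_id=6 -> matches King
  - book 6 (Winter Gardens): author_id=2 -> matches Adams
  - book 7 (The Blue Door): author_id=5 -> matches Carter
  - book 8 (The Glass Key): author_id=NULL, no match -> dropped
So 2 of 8 rows are dropped.

SQL:
SELECT a.title, b.name AS author
FROM books a
INNER JOIN authors b ON a.author_id = b.id

Result:
title            | author
-----------------+-------
River Crossing   | Adams 
The Red Mountain | Davis 
The Old House    | Wilson
Northern Lights  | King  
Winter Gardens   | Adams 
The Blue Door    | Carter


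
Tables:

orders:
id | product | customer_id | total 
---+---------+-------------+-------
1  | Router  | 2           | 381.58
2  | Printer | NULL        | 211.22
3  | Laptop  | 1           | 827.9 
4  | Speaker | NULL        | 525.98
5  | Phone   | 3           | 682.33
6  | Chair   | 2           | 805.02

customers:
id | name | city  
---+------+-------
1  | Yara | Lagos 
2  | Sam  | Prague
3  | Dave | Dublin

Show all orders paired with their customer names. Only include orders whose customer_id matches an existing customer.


INNER JOIN keeps only orders rows whose customer_id matches an id in customers. Walk through each order:
  - order 1 (Router): customer_id=2 -> matches Sam
  - order 2 (Printer): customer_id=NULL, no match -> dropped
  - order 3 (Laptop): customer_id=1 -> matches Yara
  - order 4 (Speaker): customer_id=NULL, no match -> dropped
  - order 5 (Phone): customer_id=3 -> matches Dave
  - order 6 (Chair): customer_id=2 -> matches Sam
So 2 of 6 rows are dropped.

SQL:
SELECT a.product, b.name AS customer
FROM orders a
INNER JOIN customers b ON a.customer_id = b.id

Result:
product | customer
--------+---------
Router  | Sam     
Laptop  | Yara    
Phone   | Dave    
Chair   | Sam     


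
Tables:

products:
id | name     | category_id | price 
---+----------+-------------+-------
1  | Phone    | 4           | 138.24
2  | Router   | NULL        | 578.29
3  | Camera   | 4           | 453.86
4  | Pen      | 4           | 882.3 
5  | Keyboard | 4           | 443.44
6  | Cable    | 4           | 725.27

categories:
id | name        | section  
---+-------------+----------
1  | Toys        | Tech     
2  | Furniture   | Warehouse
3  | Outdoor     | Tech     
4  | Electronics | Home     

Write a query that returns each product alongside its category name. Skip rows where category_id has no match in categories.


INNER JOIN keeps only products rows whose category_id matches an id in categories. Walk through each product:
  - product 1 (Phone): category_id=4 -> matches Electronics
  - product 2 (Router): category_id=NULL, no match -> dropped
  - product 3 (Camera): category_id=4 -> matches Electronics
  - product 4 (Pen): category_id=4 -> matches Electronics
  - product 5 (Keyboard): category_id=4 -> matches Electronics
  - product 6 (Cable): category_id=4 -> matches Electronics
So 1 of 6 rows is dropped.

SQL:
SELECT a.name, b.name AS category
FROM products a
INNER JOIN categories b ON a.category_id = b.id

Result:
name     | category   
---------+------------
Phone    | Electronics
Camera   | Electronics
Pen      | Electronics
Keyboard | Electronics
Cable    | Electronics


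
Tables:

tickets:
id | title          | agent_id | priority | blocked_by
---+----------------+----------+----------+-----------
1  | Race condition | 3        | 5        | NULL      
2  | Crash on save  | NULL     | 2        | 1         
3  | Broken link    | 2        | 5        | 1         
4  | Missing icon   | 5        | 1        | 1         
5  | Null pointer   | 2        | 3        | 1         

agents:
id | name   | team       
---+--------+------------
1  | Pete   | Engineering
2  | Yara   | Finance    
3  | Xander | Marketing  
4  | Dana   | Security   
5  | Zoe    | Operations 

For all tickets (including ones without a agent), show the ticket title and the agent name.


LEFT JOIN keeps every row from tickets (the left table); where agent_id has no match in agents, the agent columns become NULL. Walk through each ticket:
  - ticket 1 (Race condition): agent_id=3 -> matches Xander
  - ticket 2 (Crash on save): agent_id=NULL, no match -> kept with NULL
  - ticket 3 (Broken link): agent_id=2 -> matches Yara
  - ticket 4 (Missing icon): agent_id=5 -> matches Zoe
  - ticket 5 (Null pointer): agent_id=2 -> matches Yara
All 5 rows appear; 1 has NULL agent.

SQL:
SELECT a.title, b.name AS agent
FROM tickets a
LEFT JOIN agents b ON a.agent_id = b.id

Result:
title          | agent 
---------------+-------
Race condition | Xander
Crash on save  | NULL  
Broken link    | Yara  
Missing icon   | Zoe   
Null pointer   | Yara  


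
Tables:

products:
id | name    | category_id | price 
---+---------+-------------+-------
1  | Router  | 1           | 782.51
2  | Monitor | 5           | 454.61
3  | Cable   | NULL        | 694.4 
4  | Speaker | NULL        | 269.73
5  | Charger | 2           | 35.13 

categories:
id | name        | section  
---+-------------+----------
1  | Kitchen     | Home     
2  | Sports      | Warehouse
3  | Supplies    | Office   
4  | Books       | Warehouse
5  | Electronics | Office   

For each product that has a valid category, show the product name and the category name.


INNER JOIN keeps only products rows whose category_id matches an id in categories. Walk through each product:
  - product 1 (Router): category_id=1 -> matches Kitchen
  - product 2 (Monitor): category_id=5 -> matches Electronics
  - product 3 (Cable): category_id=NULL, no match -> dropped
  - product 4 (Speaker): category_id=NULL, no match -> dropped
  - product 5 (Charger): category_id=2 -> matches Sports
So 2 of 5 rows are dropped.

SQL:
SELECT a.name, b.name AS category
FROM products a
INNER JOIN categories b ON a.category_id = b.id

Result:
name    | category   
--------+------------
Router  | Kitchen    
Monitor | Electronics
Charger | Sports     


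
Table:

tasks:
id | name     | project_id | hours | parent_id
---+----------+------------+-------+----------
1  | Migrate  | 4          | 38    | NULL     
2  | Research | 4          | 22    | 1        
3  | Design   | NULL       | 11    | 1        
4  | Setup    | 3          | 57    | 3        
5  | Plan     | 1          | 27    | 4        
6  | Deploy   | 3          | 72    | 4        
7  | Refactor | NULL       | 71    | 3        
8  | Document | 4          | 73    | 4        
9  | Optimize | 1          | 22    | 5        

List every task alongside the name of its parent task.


This is a self-join: tasks is joined to a second copy of itself, matching each row's parent_id to another row's id. Use LEFT JOIN so rows with parent_id=NULL are kept.
  - task 1 (Migrate): parent_id=NULL -> NULL
  - task 2 (Research): parent_id=1 -> Migrate
  - task 3 (Design): parent_id=1 -> Migrate
  - task 4 (Setup): parent_id=3 -> Design
  - task 5 (Plan): parent_id=4 -> Setup
  - task 6 (Deploy): parent_id=4 -> Setup
  - task 7 (Refactor): parent_id=3 -> Design
  - task 8 (Document): parent_id=4 -> Setup
  - task 9 (Optimize): parent_id=5 -> Plan

SQL:
SELECT a.name AS item, b.name AS parent
FROM tasks a
LEFT JOIN tasks b ON a.parent_id = b.id

Result:
item     | parent 
---------+--------
Migrate  | NULL   
Research | Migrate
Design   | Migrate
Setup    | Design 
Plan     | Setup  
Deploy   | Setup  
Refactor | Design 
Document | Setup  
Optimize | Plan   


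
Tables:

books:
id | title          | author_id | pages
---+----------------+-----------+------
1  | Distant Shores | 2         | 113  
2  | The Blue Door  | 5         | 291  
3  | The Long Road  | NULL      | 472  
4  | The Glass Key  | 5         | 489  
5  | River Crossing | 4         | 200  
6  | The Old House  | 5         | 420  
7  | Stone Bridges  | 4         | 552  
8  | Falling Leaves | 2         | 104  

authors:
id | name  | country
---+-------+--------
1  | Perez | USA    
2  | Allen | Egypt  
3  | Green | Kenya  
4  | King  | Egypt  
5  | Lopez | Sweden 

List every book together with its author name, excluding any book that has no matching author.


INNER JOIN keeps only books rows whose author_id matches an id in authors. Walk through each book:
  - book 1 (Distant Shores): author_id=2 -> matches Allen
  - book 2 (The Blue Door): author_id=5 -> matches Lopez
  - book 3 (The Long Road): author_id=NULL, no match -> dropped
  - book 4 (The Glass Key): author_id=5 -> matches Lopez
  - book 5 (River Crossing): author_id=4 -> matches King
  - book 6 (The Old House): author_id=5 -> matches Lopez
  - book 7 (Stone Bridges): author_id=4 -> matches King
  - book 8 (Falling Leaves): author_id=2 -> matches Allen
So 1 of 8 rows is dropped.

SQL:
SELECT a.title, b.name AS author
FROM books a
INNER JOIN authors b ON a.author_id = b.id

Result:
title          | author
---------------+-------
Distant Shores | Allen 
The Blue Door  | Lopez 
The Glass Key  | Lopez 
River Crossing | King  
The Old House  | Lopez 
Stone Bridges  | King  
Falling Leaves | Allen 


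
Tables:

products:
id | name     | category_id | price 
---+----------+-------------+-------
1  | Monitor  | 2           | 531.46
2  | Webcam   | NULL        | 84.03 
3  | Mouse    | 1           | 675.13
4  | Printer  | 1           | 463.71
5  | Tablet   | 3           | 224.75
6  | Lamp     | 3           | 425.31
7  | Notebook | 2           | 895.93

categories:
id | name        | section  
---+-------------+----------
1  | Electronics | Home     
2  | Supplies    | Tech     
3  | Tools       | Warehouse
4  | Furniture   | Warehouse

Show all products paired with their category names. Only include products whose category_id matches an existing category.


INNER JOIN keeps only products rows whose category_id matches an id in categories. Walk through each product:
  - product 1 (Monitor): category_id=2 -> matches Supplies
  - product 2 (Webcam): category_id=NULL, no match -> dropped
  - product 3 (Mouse): category_id=1 -> matches Electronics
  - product 4 (Printer): category_id=1 -> matches Electronics
  - product 5 (Tablet): category_id=3 -> matches Tools
  - product 6 (Lamp): category_id=3 -> matches Tools
  - product 7 (Notebook): category_id=2 -> matches Supplies
So 1 of 7 rows is dropped.

SQL:
SELECT a.name, b.name AS category
FROM products a
INNER JOIN categories b ON a.category_id = b.id

Result:
name     | category   
---------+------------
Monitor  | Supplies   
Mouse    | Electronics
Printer  | Electronics
Tablet   | Tools      
Lamp     | Tools      
Notebook | Supplies   


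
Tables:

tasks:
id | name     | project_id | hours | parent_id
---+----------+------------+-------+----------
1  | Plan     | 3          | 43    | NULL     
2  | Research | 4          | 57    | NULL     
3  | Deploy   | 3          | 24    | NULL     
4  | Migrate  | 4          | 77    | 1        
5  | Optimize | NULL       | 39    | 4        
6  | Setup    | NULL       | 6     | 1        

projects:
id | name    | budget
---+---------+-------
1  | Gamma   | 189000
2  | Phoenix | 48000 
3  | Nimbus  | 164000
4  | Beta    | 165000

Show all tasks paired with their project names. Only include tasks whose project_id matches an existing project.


INNER JOIN keeps only tasks rows whose project_id matches an id in projects. Walk through each task:
  - task 1 (Plan): project_id=3 -> matches Nimbus
  - task 2 (Research): project_id=4 -> matches Beta
  - task 3 (Deploy): project_id=3 -> matches Nimbus
  - task 4 (Migrate): project_id=4 -> matches Beta
  - task 5 (Optimize): project_id=NULL, no match -> dropped
  - task 6 (Setup): project_id=NULL, no match -> dropped
So 2 of 6 rows are dropped.

SQL:
SELECT a.name, b.name AS project
FROM tasks a
INNER JOIN projects b ON a.project_id = b.id

Result:
name     | project
---------+--------
Plan     | Nimbus 
Research | Beta   
Deploy   | Nimbus 
Migrate  | Beta   


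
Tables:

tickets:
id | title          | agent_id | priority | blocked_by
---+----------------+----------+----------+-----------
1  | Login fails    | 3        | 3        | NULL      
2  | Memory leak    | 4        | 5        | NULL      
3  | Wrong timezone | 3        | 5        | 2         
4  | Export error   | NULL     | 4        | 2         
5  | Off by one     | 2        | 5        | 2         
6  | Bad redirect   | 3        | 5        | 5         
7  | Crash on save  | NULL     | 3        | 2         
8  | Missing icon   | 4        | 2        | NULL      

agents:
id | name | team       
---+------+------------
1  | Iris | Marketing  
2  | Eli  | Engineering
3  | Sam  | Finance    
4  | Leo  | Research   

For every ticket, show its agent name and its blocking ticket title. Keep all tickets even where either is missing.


Two LEFT JOINs from the same base table tickets: one to agents via agent_id, one to tickets itself via blocked_by. Both are LEFT so every ticket is preserved.
Match against agents:
  - ticket 1 (Login fails): agent_id=3 -> matches Sam
  - ticket 2 (Memory leak): agent_id=4 -> matches Leo
  - ticket 3 (Wrong timezone): agent_id=3 -> matches Sam
  - ticket 4 (Export error): agent_id=NULL, no match -> kept with NULL
  - ticket 5 (Off by one): agent_id=2 -> matches Eli
  - ticket 6 (Bad redirect): agent_id=3 -> matches Sam
  - ticket 7 (Crash on save): agent_id=NULL, no match -> kept with NULL
  - ticket 8 (Missing icon): agent_id=4 -> matches Leo
Match against tickets (self):
  - ticket 1 (Login fails): blocked_by=NULL -> NULL
  - ticket 2 (Memory leak): blocked_by=NULL -> NULL
  - ticket 3 (Wrong timezone): blocked_by=2 -> Memory leak
  - ticket 4 (Export error): blocked_by=2 -> Memory leak
  - ticket 5 (Off by one): blocked_by=2 -> Memory leak
  - ticket 6 (Bad redirect): blocked_by=5 -> Off by one
  - ticket 7 (Crash on save): blocked_by=2 -> Memory leak
  - ticket 8 (Missing icon): blocked_by=NULL -> NULL

SQL:
SELECT a.title, b.name AS agent, c.title AS blocked_by
FROM tickets a
LEFT JOIN agents b ON a.agent_id = b.id
LEFT JOIN tickets c ON a.blocked_by = c.id

Result:
title          | agent | blocked_by 
---------------+-------+------------
Login fails    | Sam   | NULL       
Memory leak    | Leo   | NULL       
Wrong timezone | Sam   | Memory leak
Export error   | NULL  | Memory leak
Off by one     | Eli   | Memory leak
Bad redirect   | Sam   | Off by one 
Crash on save  | NULL  | Memory leak
Missing icon   | Leo   | NULL       


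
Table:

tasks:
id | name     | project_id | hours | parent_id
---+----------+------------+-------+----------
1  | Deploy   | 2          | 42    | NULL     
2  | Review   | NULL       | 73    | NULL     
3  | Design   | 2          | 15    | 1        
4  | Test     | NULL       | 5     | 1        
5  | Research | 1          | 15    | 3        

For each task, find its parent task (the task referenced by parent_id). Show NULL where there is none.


This is a self-join: tasks is joined to a second copy of itself, matching each row's parent_id to another row's id. Use LEFT JOIN so rows with parent_id=NULL are kept.
  - task 1 (Deploy): parent_id=NULL -> NULL
  - task 2 (Review): parent_id=NULL -> NULL
  - task 3 (Design): parent_id=1 -> Deploy
  - task 4 (Test): parent_id=1 -> Deploy
  - task 5 (Research): parent_id=3 -> Design

SQL:
SELECT a.name AS item, b.name AS parent
FROM tasks a
LEFT JOIN tasks b ON a.parent_id = b.id

Result:
item     | parent
---------+-------
Deploy   | NULL  
Review   | NULL  
Design   | Deploy
Test     | Deploy
Research | Design


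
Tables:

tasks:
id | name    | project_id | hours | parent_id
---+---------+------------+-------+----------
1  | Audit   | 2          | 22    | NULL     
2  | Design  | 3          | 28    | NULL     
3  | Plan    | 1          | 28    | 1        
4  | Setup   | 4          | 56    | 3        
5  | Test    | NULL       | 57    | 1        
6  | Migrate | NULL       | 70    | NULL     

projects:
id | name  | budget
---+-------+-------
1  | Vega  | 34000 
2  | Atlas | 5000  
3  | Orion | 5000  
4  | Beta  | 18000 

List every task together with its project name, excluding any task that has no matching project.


INNER JOIN keeps only tasks rows whose project_id matches an id in projects. Walk through each task:
  - task 1 (Audit): project_id=2 -> matches Atlas
  - task 2 (Design): project_id=3 -> matches Orion
  - task 3 (Plan): project_id=1 -> matches Vega
  - task 4 (Setup): project_id=4 -> matches Beta
  - task 5 (Test): project_id=NULL, no match -> dropped
  - task 6 (Migrate): project_id=NULL, no match -> dropped
So 2 of 6 rows are dropped.

SQL:
SELECT a.name, b.name AS project
FROM tasks a
INNER JOIN projects b ON a.project_id = b.id

Result:
name   | project
-------+--------
Audit  | Atlas  
Design | Orion  
Plan   | Vega   
Setup  | Beta   


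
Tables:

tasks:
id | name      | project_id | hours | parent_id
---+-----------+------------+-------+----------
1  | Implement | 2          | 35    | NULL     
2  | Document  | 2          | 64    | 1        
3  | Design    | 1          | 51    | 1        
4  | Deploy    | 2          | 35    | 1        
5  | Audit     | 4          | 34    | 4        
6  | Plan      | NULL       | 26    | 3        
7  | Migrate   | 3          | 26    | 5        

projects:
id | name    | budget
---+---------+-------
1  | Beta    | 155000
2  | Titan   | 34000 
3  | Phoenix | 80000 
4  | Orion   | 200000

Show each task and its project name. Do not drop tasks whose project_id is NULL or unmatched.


LEFT JOIN keeps every row from tasks (the left table); where project_id has no match in projects, the project columns become NULL. Walk through each task:
  - task 1 (Implement): project_id=2 -> matches Titan
  - task 2 (Document): project_id=2 -> matches Titan
  - task 3 (Design): project_id=1 -> matches Beta
  - task 4 (Deploy): project_id=2 -> matches Titan
  - task 5 (Audit): project_id=4 -> matches Orion
  - task 6 (Plan): project_id=NULL, no match -> kept with NULL
  - task 7 (Migrate): project_id=3 -> matches Phoenix
All 7 rows appear; 1 has NULL project.

SQL:
SELECT a.name, b.name AS project
FROM tasks a
LEFT JOIN projects b ON a.project_id = b.id

Result:
name      | project
----------+--------
Implement | Titan  
Document  | Titan  
Design    | Beta   
Deploy    | Titan  
Audit     | Orion  
Plan      | NULL   
Migrate   | Phoenix


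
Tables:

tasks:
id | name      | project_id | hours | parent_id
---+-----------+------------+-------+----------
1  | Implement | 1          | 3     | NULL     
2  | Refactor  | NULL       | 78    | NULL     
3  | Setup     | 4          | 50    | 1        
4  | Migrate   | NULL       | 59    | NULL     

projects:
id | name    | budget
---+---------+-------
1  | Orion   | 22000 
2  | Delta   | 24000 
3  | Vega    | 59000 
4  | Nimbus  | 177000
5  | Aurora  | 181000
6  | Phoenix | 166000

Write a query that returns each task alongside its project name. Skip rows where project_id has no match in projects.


INNER JOIN keeps only tasks rows whose project_id matches an id in projects. Walk through each task:
  - task 1 (Implement): project_id=1 -> matches Orion
  - task 2 (Refactor): project_id=NULL, no match -> dropped
  - task 3 (Setup): project_id=4 -> matches Nimbus
  - task 4 (Migrate): project_id=NULL, no match -> dropped
So 2 of 4 rows are dropped.

SQL:
SELECT a.name, b.name AS project
FROM tasks a
INNER JOIN projects b ON a.project_id = b.id

Result:
name      | project
----------+--------
Implement | Orion  
Setup     | Nimbus 


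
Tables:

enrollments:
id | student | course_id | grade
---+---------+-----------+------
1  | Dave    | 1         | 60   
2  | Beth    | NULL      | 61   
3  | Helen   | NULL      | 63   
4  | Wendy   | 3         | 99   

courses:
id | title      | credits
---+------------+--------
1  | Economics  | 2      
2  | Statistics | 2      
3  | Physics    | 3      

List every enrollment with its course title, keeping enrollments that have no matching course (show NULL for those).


LEFT JOIN keeps every row from enrollments (the left table); where course_id has no match in courses, the course columns become NULL. Walk through each enrollment:
  - enrollment 1 (Dave): course_id=1 -> matches Economics
  - enrollment 2 (Beth): course_id=NULL, no match -> kept with NULL
  - enrollment 3 (Helen): course_id=NULL, no match -> kept with NULL
  - enrollment 4 (Wendy): course_id=3 -> matches Physics
All 4 rows appear; 2 have NULL course.

SQL:
SELECT a.student, b.title AS course
FROM enrollments a
LEFT JOIN courses b ON a.course_id = b.id

Result:
student | course   
--------+----------
Dave    | Economics
Beth    | NULL     
Helen   | NULL     
Wendy   | Physics  


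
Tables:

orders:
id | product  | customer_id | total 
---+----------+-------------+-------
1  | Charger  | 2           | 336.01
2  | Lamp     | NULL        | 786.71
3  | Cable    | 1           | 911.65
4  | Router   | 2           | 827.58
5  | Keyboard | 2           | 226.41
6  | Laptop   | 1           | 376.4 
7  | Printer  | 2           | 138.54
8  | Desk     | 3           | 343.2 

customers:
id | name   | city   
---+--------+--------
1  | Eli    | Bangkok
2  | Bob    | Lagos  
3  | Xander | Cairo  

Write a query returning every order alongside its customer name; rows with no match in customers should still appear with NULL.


LEFT JOIN keeps every row from orders (the left table); where customer_id has no match in customers, the customer columns become NULL. Walk through each order:
  - order 1 (Charger): customer_id=2 -> matches Bob
  - order 2 (Lamp): customer_id=NULL, no match -> kept with NULL
  - order 3 (Cable): customer_id=1 -> matches Eli
  - order 4 (Router): customer_id=2 -> matches Bob
  - order 5 (Keyboard): customer_id=2 -> matches Bob
  - order 6 (Laptop): customer_id=1 -> matches Eli
  - order 7 (Printer): customer_id=2 -> matches Bob
  - order 8 (Desk): customer_id=3 -> matches Xander
All 8 rows appear; 1 has NULL customer.

SQL:
SELECT a.product, b.name AS customer
FROM orders a
LEFT JOIN customers b ON a.customer_id = b.id

Result:
product  | customer
---------+---------
Charger  | Bob     
Lamp     | NULL    
Cable    | Eli     
Router   | Bob     
Keyboard | Bob     
Laptop   | Eli     
Printer  | Bob     
Desk     | Xander  


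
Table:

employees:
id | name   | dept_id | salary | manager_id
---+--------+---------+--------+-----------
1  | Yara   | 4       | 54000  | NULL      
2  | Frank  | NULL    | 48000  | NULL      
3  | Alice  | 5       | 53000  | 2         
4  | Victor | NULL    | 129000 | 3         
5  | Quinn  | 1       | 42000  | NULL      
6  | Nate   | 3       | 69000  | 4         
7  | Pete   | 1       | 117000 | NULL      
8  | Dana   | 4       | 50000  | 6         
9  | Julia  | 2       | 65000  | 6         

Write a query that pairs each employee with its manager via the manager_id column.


This is a self-join: employees is joined to a second copy of itself, matching each row's manager_id to another row's id. Use LEFT JOIN so rows with manager_id=NULL are kept.
  - employee 1 (Yara): manager_id=NULL -> NULL
  - employee 2 (Frank): manager_id=NULL -> NULL
  - employee 3 (Alice): manager_id=2 -> Frank
  - employee 4 (Victor): manager_id=3 -> Alice
  - employee 5 (Quinn): manager_id=NULL -> NULL
  - employee 6 (Nate): manager_id=4 -> Victor
  - employee 7 (Pete): manager_id=NULL -> NULL
  - employee 8 (Dana): manager_id=6 -> Nate
  - employee 9 (Julia): manager_id=6 -> Nate

SQL:
SELECT a.name AS item, b.name AS manager
FROM employees a
LEFT JOIN employees b ON a.manager_id = b.id

Result:
item   | manager
-------+--------
Yara   | NULL   
Frank  | NULL   
Alice  | Frank  
Victor | Alice  
Quinn  | NULL   
Nate   | Victor 
Pete   | NULL   
Dana   | Nate   
Julia  | Nate   


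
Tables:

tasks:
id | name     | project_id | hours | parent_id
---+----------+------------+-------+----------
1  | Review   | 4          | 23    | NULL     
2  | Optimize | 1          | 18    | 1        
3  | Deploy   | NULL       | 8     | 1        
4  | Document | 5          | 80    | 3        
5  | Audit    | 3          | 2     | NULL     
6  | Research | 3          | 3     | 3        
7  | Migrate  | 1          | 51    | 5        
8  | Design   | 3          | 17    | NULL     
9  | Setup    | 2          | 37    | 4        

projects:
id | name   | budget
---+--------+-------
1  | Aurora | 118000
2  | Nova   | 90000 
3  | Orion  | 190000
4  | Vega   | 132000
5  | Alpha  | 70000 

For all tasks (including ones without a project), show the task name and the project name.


LEFT JOIN keeps every row from tasks (the left table); where project_id has no match in projects, the project columns become NULL. Walk through each task:
  - task 1 (Review): project_id=4 -> matches Vega
  - task 2 (Optimize): project_id=1 -> matches Aurora
  - task 3 (Deploy): project_id=NULL, no match -> kept with NULL
  - task 4 (Document): project_id=5 -> matches Alpha
  - task 5 (Audit): project_id=3 -> matches Orion
  - task 6 (Research): project_id=3 -> matches Orion
  - task 7 (Migrate): project_id=1 -> matches Aurora
  - task 8 (Design): project_id=3 -> matches Orion
  - task 9 (Setup): project_id=2 -> matches Nova
All 9 rows appear; 1 has NULL project.

SQL:
SELECT a.name, b.name AS project
FROM tasks a
LEFT JOIN projects b ON a.project_id = b.id

Result:
name     | project
---------+--------
Review   | Vega   
Optimize | Aurora 
Deploy   | NULL   
Document | Alpha  
Audit    | Orion  
Research | Orion  
Migrate  | Aurora 
Design   | Orion  
Setup    | Nova   


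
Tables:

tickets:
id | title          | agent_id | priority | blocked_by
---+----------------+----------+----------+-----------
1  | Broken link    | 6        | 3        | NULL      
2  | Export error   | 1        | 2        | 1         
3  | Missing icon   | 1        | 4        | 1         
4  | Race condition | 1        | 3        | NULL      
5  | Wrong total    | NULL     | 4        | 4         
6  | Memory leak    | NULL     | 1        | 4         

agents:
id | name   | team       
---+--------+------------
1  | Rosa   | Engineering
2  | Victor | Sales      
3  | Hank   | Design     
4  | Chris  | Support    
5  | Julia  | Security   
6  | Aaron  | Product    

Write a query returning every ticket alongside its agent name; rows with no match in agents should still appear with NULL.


LEFT JOIN keeps every row from tickets (the left table); where agent_id has no match in agents, the agent columns become NULL. Walk through each ticket:
  - ticket 1 (Broken link): agent_id=6 -> matches Aaron
  - ticket 2 (Export error): agent_id=1 -> matches Rosa
  - ticket 3 (Missing icon): agent_id=1 -> matches Rosa
  - ticket 4 (Race condition): agent_id=1 -> matches Rosa
  - ticket 5 (Wrong total): agent_id=NULL, no match -> kept with NULL
  - ticket 6 (Memory leak): agent_id=NULL, no match -> kept with NULL
All 6 rows appear; 2 have NULL agent.

SQL:
SELECT a.title, b.name AS agent
FROM tickets a
LEFT JOIN agents b ON a.agent_id = b.id

Result:
title          | agent
---------------+------
Broken link    | Aaron
Export error   | Rosa 
Missing icon   | Rosa 
Race condition | Rosa 
Wrong total    | NULL 
Memory leak    | NULL 
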